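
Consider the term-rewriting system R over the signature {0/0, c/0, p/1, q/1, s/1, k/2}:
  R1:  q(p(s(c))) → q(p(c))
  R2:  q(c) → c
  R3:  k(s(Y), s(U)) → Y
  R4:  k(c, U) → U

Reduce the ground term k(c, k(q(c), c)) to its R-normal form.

c

1. k(c, k(q(c), c))  →  k(q(c), c)   [R4 at ε]
2. k(q(c), c)  →  k(c, c)   [R2 at 1]
3. k(c, c)  →  c   [R4 at ε]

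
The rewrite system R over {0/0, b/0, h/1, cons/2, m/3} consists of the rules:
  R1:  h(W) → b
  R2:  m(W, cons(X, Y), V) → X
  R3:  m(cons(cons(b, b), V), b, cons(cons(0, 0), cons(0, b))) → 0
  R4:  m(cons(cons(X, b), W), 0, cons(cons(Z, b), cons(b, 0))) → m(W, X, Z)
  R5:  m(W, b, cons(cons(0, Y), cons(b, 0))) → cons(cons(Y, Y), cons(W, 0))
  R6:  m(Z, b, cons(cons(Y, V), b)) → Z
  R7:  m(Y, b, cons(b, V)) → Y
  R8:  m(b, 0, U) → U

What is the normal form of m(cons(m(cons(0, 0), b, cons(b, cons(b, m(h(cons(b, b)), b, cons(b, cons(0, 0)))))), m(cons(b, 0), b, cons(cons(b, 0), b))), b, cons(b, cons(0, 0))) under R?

cons(cons(0, 0), cons(b, 0))

1. m(cons(m(cons(0, 0), b, cons(b, cons(b, m(h(cons(b, b)), b, cons(b, cons(0, 0)))))), m(cons(b, 0), b, cons(cons(b, 0), b))), b, cons(b, cons(0, 0)))  →  cons(m(cons(0, 0), b, cons(b, cons(b, m(h(cons(b, b)), b, cons(b, cons(0, 0)))))), m(cons(b, 0), b, cons(cons(b, 0), b)))   [R7 at ε]
2. cons(m(cons(0, 0), b, cons(b, cons(b, m(h(cons(b, b)), b, cons(b, cons(0, 0)))))), m(cons(b, 0), b, cons(cons(b, 0), b)))  →  cons(cons(0, 0), m(cons(b, 0), b, cons(cons(b, 0), b)))   [R7 at 1]
3. cons(cons(0, 0), m(cons(b, 0), b, cons(cons(b, 0), b)))  →  cons(cons(0, 0), cons(b, 0))   [R6 at 2]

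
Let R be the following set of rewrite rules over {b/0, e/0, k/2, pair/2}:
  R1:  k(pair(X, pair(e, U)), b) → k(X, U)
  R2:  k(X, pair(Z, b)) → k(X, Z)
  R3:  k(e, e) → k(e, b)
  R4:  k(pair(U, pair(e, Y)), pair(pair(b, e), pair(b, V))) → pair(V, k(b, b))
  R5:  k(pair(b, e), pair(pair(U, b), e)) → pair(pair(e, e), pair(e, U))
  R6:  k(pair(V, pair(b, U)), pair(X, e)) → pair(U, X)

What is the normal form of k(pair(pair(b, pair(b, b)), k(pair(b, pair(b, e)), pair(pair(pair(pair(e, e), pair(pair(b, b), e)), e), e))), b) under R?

1. k(pair(pair(b, pair(b, b)), k(pair(b, pair(b, e)), pair(pair(pair(pair(e, e), pair(pair(b, b), e)), e), e))), b)  →  k(pair(pair(b, pair(b, b)), pair(e, pair(pair(pair(e, e), pair(pair(b, b), e)), e))), b)   [R6 at 1.2]
2. k(pair(pair(b, pair(b, b)), pair(e, pair(pair(pair(e, e), pair(pair(b, b), e)), e))), b)  →  k(pair(b, pair(b, b)), pair(pair(pair(e, e), pair(pair(b, b), e)), e))   [R1 at ε]
3. k(pair(b, pair(b, b)), pair(pair(pair(e, e), pair(pair(b, b), e)), e))  →  pair(b, pair(pair(e, e), pair(pair(b, b), e)))   [R6 at ε]

pair(b, pair(pair(e, e), pair(pair(b, b), e)))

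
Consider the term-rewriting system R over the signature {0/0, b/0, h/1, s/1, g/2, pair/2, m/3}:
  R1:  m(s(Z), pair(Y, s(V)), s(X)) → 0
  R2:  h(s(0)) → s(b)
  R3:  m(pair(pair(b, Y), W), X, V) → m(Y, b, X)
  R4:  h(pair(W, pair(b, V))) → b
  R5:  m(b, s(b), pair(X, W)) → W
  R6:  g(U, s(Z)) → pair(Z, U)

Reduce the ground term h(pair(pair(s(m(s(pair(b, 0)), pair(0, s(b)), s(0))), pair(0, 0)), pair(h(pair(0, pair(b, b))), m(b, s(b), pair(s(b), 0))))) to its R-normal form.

1. h(pair(pair(s(m(s(pair(b, 0)), pair(0, s(b)), s(0))), pair(0, 0)), pair(h(pair(0, pair(b, b))), m(b, s(b), pair(s(b), 0)))))  →  h(pair(pair(s(0), pair(0, 0)), pair(h(pair(0, pair(b, b))), m(b, s(b), pair(s(b), 0)))))   [R1 at 1.1.1.1]
2. h(pair(pair(s(0), pair(0, 0)), pair(h(pair(0, pair(b, b))), m(b, s(b), pair(s(b), 0)))))  →  h(pair(pair(s(0), pair(0, 0)), pair(b, m(b, s(b), pair(s(b), 0)))))   [R4 at 1.2.1]
3. h(pair(pair(s(0), pair(0, 0)), pair(b, m(b, s(b), pair(s(b), 0)))))  →  b   [R4 at ε]

b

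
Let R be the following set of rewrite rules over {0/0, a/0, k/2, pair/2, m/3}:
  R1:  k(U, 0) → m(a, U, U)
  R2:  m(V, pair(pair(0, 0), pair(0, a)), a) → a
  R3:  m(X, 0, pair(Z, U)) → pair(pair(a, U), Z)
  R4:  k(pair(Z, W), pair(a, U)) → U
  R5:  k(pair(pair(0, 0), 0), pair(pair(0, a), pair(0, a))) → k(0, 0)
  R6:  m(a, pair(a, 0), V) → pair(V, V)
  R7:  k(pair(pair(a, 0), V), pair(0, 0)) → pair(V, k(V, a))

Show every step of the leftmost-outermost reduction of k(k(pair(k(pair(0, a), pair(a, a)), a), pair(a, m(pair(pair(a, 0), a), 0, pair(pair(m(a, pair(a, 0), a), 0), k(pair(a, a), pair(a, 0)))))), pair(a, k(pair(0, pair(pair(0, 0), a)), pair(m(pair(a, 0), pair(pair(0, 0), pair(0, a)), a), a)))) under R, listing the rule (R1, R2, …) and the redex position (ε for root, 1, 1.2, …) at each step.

1. k(k(pair(k(pair(0, a), pair(a, a)), a), pair(a, m(pair(pair(a, 0), a), 0, pair(pair(m(a, pair(a, 0), a), 0), k(pair(a, a), pair(a, 0)))))), pair(a, k(pair(0, pair(pair(0, 0), a)), pair(m(pair(a, 0), pair(pair(0, 0), pair(0, a)), a), a))))  →  k(m(pair(pair(a, 0), a), 0, pair(pair(m(a, pair(a, 0), a), 0), k(pair(a, a), pair(a, 0)))), pair(a, k(pair(0, pair(pair(0, 0), a)), pair(m(pair(a, 0), pair(pair(0, 0), pair(0, a)), a), a))))   [R4 at 1]
2. k(m(pair(pair(a, 0), a), 0, pair(pair(m(a, pair(a, 0), a), 0), k(pair(a, a), pair(a, 0)))), pair(a, k(pair(0, pair(pair(0, 0), a)), pair(m(pair(a, 0), pair(pair(0, 0), pair(0, a)), a), a))))  →  k(pair(pair(a, k(pair(a, a), pair(a, 0))), pair(m(a, pair(a, 0), a), 0)), pair(a, k(pair(0, pair(pair(0, 0), a)), pair(m(pair(a, 0), pair(pair(0, 0), pair(0, a)), a), a))))   [R3 at 1]
3. k(pair(pair(a, k(pair(a, a), pair(a, 0))), pair(m(a, pair(a, 0), a), 0)), pair(a, k(pair(0, pair(pair(0, 0), a)), pair(m(pair(a, 0), pair(pair(0, 0), pair(0, a)), a), a))))  →  k(pair(0, pair(pair(0, 0), a)), pair(m(pair(a, 0), pair(pair(0, 0), pair(0, a)), a), a))   [R4 at ε]
4. k(pair(0, pair(pair(0, 0), a)), pair(m(pair(a, 0), pair(pair(0, 0), pair(0, a)), a), a))  →  k(pair(0, pair(pair(0, 0), a)), pair(a, a))   [R2 at 2.1]
5. k(pair(0, pair(pair(0, 0), a)), pair(a, a))  →  a   [R4 at ε]

a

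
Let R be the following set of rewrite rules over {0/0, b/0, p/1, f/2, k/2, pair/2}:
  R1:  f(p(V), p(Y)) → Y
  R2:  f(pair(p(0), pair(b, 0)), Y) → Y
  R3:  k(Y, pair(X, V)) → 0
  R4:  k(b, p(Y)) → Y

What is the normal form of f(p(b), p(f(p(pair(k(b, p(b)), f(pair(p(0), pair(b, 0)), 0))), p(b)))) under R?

1. f(p(b), p(f(p(pair(k(b, p(b)), f(pair(p(0), pair(b, 0)), 0))), p(b))))  →  f(p(pair(k(b, p(b)), f(pair(p(0), pair(b, 0)), 0))), p(b))   [R1 at ε]
2. f(p(pair(k(b, p(b)), f(pair(p(0), pair(b, 0)), 0))), p(b))  →  b   [R1 at ε]

b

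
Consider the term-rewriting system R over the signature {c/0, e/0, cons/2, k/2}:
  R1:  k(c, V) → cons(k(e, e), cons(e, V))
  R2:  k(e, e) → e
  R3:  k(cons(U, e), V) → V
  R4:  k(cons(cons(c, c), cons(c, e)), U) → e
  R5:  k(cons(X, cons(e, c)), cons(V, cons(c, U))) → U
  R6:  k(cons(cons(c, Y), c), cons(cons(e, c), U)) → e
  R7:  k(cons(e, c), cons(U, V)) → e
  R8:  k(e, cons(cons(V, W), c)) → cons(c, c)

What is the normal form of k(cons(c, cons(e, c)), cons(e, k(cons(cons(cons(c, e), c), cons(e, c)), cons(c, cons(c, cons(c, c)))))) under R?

c

1. k(cons(c, cons(e, c)), cons(e, k(cons(cons(cons(c, e), c), cons(e, c)), cons(c, cons(c, cons(c, c))))))  →  k(cons(c, cons(e, c)), cons(e, cons(c, c)))   [R5 at 2.2]
2. k(cons(c, cons(e, c)), cons(e, cons(c, c)))  →  c   [R5 at ε]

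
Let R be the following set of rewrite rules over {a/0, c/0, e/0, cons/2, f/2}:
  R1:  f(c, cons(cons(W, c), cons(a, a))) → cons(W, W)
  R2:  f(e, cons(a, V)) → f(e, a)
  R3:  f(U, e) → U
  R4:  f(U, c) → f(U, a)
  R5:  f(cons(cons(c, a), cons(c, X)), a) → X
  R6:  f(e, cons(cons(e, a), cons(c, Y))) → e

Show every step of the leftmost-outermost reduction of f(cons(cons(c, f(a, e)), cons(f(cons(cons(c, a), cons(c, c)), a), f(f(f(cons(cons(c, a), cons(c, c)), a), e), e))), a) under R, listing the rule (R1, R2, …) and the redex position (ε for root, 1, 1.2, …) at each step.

c

1. f(cons(cons(c, f(a, e)), cons(f(cons(cons(c, a), cons(c, c)), a), f(f(f(cons(cons(c, a), cons(c, c)), a), e), e))), a)  →  f(cons(cons(c, a), cons(f(cons(cons(c, a), cons(c, c)), a), f(f(f(cons(cons(c, a), cons(c, c)), a), e), e))), a)   [R3 at 1.1.2]
2. f(cons(cons(c, a), cons(f(cons(cons(c, a), cons(c, c)), a), f(f(f(cons(cons(c, a), cons(c, c)), a), e), e))), a)  →  f(cons(cons(c, a), cons(c, f(f(f(cons(cons(c, a), cons(c, c)), a), e), e))), a)   [R5 at 1.2.1]
3. f(cons(cons(c, a), cons(c, f(f(f(cons(cons(c, a), cons(c, c)), a), e), e))), a)  →  f(f(f(cons(cons(c, a), cons(c, c)), a), e), e)   [R5 at ε]
4. f(f(f(cons(cons(c, a), cons(c, c)), a), e), e)  →  f(f(cons(cons(c, a), cons(c, c)), a), e)   [R3 at ε]
5. f(f(cons(cons(c, a), cons(c, c)), a), e)  →  f(cons(cons(c, a), cons(c, c)), a)   [R3 at ε]
6. f(cons(cons(c, a), cons(c, c)), a)  →  c   [R5 at ε]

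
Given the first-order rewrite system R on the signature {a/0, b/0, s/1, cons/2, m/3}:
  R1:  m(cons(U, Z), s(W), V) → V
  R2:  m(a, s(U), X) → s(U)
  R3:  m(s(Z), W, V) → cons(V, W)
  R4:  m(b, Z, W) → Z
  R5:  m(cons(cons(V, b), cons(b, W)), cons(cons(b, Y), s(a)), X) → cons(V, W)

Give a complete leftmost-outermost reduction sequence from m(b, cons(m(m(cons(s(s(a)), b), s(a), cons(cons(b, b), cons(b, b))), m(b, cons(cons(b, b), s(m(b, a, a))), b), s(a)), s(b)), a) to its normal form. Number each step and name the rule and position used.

1. m(b, cons(m(m(cons(s(s(a)), b), s(a), cons(cons(b, b), cons(b, b))), m(b, cons(cons(b, b), s(m(b, a, a))), b), s(a)), s(b)), a)  →  cons(m(m(cons(s(s(a)), b), s(a), cons(cons(b, b), cons(b, b))), m(b, cons(cons(b, b), s(m(b, a, a))), b), s(a)), s(b))   [R4 at ε]
2. cons(m(m(cons(s(s(a)), b), s(a), cons(cons(b, b), cons(b, b))), m(b, cons(cons(b, b), s(m(b, a, a))), b), s(a)), s(b))  →  cons(m(cons(cons(b, b), cons(b, b)), m(b, cons(cons(b, b), s(m(b, a, a))), b), s(a)), s(b))   [R1 at 1.1]
3. cons(m(cons(cons(b, b), cons(b, b)), m(b, cons(cons(b, b), s(m(b, a, a))), b), s(a)), s(b))  →  cons(m(cons(cons(b, b), cons(b, b)), cons(cons(b, b), s(m(b, a, a))), s(a)), s(b))   [R4 at 1.2]
4. cons(m(cons(cons(b, b), cons(b, b)), cons(cons(b, b), s(m(b, a, a))), s(a)), s(b))  →  cons(m(cons(cons(b, b), cons(b, b)), cons(cons(b, b), s(a)), s(a)), s(b))   [R4 at 1.2.2.1]
5. cons(m(cons(cons(b, b), cons(b, b)), cons(cons(b, b), s(a)), s(a)), s(b))  →  cons(cons(b, b), s(b))   [R5 at 1]

cons(cons(b, b), s(b))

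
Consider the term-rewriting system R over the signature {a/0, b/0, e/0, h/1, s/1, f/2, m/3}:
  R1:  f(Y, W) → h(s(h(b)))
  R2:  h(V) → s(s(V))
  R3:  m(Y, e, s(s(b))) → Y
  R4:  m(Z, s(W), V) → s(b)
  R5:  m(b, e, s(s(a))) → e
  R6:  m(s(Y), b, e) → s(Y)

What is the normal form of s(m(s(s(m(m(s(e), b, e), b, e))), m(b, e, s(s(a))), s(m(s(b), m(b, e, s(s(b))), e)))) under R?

1. s(m(s(s(m(m(s(e), b, e), b, e))), m(b, e, s(s(a))), s(m(s(b), m(b, e, s(s(b))), e))))  →  s(m(s(s(m(s(e), b, e))), m(b, e, s(s(a))), s(m(s(b), m(b, e, s(s(b))), e))))   [R6 at 1.1.1.1.1]
2. s(m(s(s(m(s(e), b, e))), m(b, e, s(s(a))), s(m(s(b), m(b, e, s(s(b))), e))))  →  s(m(s(s(s(e))), m(b, e, s(s(a))), s(m(s(b), m(b, e, s(s(b))), e))))   [R6 at 1.1.1.1]
3. s(m(s(s(s(e))), m(b, e, s(s(a))), s(m(s(b), m(b, e, s(s(b))), e))))  →  s(m(s(s(s(e))), e, s(m(s(b), m(b, e, s(s(b))), e))))   [R5 at 1.2]
4. s(m(s(s(s(e))), e, s(m(s(b), m(b, e, s(s(b))), e))))  →  s(m(s(s(s(e))), e, s(m(s(b), b, e))))   [R3 at 1.3.1.2]
5. s(m(s(s(s(e))), e, s(m(s(b), b, e))))  →  s(m(s(s(s(e))), e, s(s(b))))   [R6 at 1.3.1]
6. s(m(s(s(s(e))), e, s(s(b))))  →  s(s(s(s(e))))   [R3 at 1]

s(s(s(s(e))))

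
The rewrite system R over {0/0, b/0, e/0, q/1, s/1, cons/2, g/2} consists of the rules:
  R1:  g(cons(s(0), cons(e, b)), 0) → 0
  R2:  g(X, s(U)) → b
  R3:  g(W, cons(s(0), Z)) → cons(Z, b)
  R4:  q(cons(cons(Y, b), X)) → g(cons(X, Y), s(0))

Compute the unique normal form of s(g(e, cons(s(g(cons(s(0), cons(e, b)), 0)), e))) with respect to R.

s(cons(e, b))

1. s(g(e, cons(s(g(cons(s(0), cons(e, b)), 0)), e)))  →  s(g(e, cons(s(0), e)))   [R1 at 1.2.1.1]
2. s(g(e, cons(s(0), e)))  →  s(cons(e, b))   [R3 at 1]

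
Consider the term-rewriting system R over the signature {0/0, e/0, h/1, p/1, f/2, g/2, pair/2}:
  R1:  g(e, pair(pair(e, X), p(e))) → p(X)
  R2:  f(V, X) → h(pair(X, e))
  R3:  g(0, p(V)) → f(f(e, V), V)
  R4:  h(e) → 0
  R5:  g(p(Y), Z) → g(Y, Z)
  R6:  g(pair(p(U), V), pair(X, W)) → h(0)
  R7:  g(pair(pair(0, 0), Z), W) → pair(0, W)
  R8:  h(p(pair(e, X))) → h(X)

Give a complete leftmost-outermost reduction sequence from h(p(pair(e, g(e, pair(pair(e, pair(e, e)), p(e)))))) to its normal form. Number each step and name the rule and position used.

0

1. h(p(pair(e, g(e, pair(pair(e, pair(e, e)), p(e))))))  →  h(g(e, pair(pair(e, pair(e, e)), p(e))))   [R8 at ε]
2. h(g(e, pair(pair(e, pair(e, e)), p(e))))  →  h(p(pair(e, e)))   [R1 at 1]
3. h(p(pair(e, e)))  →  h(e)   [R8 at ε]
4. h(e)  →  0   [R4 at ε]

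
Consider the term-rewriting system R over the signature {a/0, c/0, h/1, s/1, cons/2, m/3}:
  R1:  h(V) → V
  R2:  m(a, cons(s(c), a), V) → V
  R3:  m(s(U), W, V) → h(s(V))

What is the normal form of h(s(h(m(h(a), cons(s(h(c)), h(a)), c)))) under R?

s(c)

1. h(s(h(m(h(a), cons(s(h(c)), h(a)), c))))  →  s(h(m(h(a), cons(s(h(c)), h(a)), c)))   [R1 at ε]
2. s(h(m(h(a), cons(s(h(c)), h(a)), c)))  →  s(m(h(a), cons(s(h(c)), h(a)), c))   [R1 at 1]
3. s(m(h(a), cons(s(h(c)), h(a)), c))  →  s(m(a, cons(s(h(c)), h(a)), c))   [R1 at 1.1]
4. s(m(a, cons(s(h(c)), h(a)), c))  →  s(m(a, cons(s(c), h(a)), c))   [R1 at 1.2.1.1]
5. s(m(a, cons(s(c), h(a)), c))  →  s(m(a, cons(s(c), a), c))   [R1 at 1.2.2]
6. s(m(a, cons(s(c), a), c))  →  s(c)   [R2 at 1]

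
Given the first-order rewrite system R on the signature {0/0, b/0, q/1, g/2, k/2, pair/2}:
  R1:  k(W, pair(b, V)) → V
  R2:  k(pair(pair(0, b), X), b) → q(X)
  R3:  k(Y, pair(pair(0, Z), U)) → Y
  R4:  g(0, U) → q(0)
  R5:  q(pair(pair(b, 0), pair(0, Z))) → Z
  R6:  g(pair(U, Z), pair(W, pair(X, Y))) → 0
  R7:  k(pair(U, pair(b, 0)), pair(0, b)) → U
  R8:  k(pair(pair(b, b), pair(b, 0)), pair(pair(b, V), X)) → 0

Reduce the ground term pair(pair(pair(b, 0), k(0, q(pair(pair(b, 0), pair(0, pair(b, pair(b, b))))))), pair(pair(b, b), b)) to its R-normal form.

pair(pair(pair(b, 0), pair(b, b)), pair(pair(b, b), b))

1. pair(pair(pair(b, 0), k(0, q(pair(pair(b, 0), pair(0, pair(b, pair(b, b))))))), pair(pair(b, b), b))  →  pair(pair(pair(b, 0), k(0, pair(b, pair(b, b)))), pair(pair(b, b), b))   [R5 at 1.2.2]
2. pair(pair(pair(b, 0), k(0, pair(b, pair(b, b)))), pair(pair(b, b), b))  →  pair(pair(pair(b, 0), pair(b, b)), pair(pair(b, b), b))   [R1 at 1.2]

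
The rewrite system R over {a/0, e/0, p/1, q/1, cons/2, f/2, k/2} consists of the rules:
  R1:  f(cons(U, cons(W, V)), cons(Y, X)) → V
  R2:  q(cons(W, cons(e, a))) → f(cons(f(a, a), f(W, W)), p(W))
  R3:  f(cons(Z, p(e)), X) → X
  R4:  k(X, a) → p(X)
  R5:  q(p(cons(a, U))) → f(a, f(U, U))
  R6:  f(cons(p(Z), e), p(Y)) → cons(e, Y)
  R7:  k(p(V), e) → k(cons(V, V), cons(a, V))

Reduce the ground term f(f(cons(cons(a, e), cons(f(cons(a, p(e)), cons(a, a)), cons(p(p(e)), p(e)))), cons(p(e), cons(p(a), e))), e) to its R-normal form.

1. f(f(cons(cons(a, e), cons(f(cons(a, p(e)), cons(a, a)), cons(p(p(e)), p(e)))), cons(p(e), cons(p(a), e))), e)  →  f(cons(p(p(e)), p(e)), e)   [R1 at 1]
2. f(cons(p(p(e)), p(e)), e)  →  e   [R3 at ε]

e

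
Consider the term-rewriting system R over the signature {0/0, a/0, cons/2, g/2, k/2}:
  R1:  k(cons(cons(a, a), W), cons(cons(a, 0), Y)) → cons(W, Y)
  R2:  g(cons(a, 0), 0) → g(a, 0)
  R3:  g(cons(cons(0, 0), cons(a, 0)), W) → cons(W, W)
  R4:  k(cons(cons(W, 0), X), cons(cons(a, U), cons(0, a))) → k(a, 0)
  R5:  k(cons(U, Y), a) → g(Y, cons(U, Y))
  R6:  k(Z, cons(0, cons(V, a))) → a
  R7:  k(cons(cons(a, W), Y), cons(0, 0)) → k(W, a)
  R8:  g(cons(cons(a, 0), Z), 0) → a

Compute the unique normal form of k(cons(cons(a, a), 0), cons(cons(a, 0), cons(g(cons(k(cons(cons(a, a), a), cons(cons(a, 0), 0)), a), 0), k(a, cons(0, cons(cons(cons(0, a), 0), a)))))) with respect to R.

1. k(cons(cons(a, a), 0), cons(cons(a, 0), cons(g(cons(k(cons(cons(a, a), a), cons(cons(a, 0), 0)), a), 0), k(a, cons(0, cons(cons(cons(0, a), 0), a))))))  →  cons(0, cons(g(cons(k(cons(cons(a, a), a), cons(cons(a, 0), 0)), a), 0), k(a, cons(0, cons(cons(cons(0, a), 0), a)))))   [R1 at ε]
2. cons(0, cons(g(cons(k(cons(cons(a, a), a), cons(cons(a, 0), 0)), a), 0), k(a, cons(0, cons(cons(cons(0, a), 0), a)))))  →  cons(0, cons(g(cons(cons(a, 0), a), 0), k(a, cons(0, cons(cons(cons(0, a), 0), a)))))   [R1 at 2.1.1.1]
3. cons(0, cons(g(cons(cons(a, 0), a), 0), k(a, cons(0, cons(cons(cons(0, a), 0), a)))))  →  cons(0, cons(a, k(a, cons(0, cons(cons(cons(0, a), 0), a)))))   [R8 at 2.1]
4. cons(0, cons(a, k(a, cons(0, cons(cons(cons(0, a), 0), a)))))  →  cons(0, cons(a, a))   [R6 at 2.2]

cons(0, cons(a, a))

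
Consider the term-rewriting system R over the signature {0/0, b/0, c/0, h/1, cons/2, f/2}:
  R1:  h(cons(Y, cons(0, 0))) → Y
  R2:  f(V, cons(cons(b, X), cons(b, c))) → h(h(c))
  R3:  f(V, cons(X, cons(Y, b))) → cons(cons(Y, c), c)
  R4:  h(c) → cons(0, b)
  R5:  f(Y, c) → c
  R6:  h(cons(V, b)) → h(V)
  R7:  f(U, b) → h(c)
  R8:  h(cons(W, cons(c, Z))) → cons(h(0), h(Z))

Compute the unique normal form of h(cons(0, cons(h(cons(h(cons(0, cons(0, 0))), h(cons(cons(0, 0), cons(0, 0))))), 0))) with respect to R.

1. h(cons(0, cons(h(cons(h(cons(0, cons(0, 0))), h(cons(cons(0, 0), cons(0, 0))))), 0)))  →  h(cons(0, cons(h(cons(0, h(cons(cons(0, 0), cons(0, 0))))), 0)))   [R1 at 1.2.1.1.1]
2. h(cons(0, cons(h(cons(0, h(cons(cons(0, 0), cons(0, 0))))), 0)))  →  h(cons(0, cons(h(cons(0, cons(0, 0))), 0)))   [R1 at 1.2.1.1.2]
3. h(cons(0, cons(h(cons(0, cons(0, 0))), 0)))  →  h(cons(0, cons(0, 0)))   [R1 at 1.2.1]
4. h(cons(0, cons(0, 0)))  →  0   [R1 at ε]

0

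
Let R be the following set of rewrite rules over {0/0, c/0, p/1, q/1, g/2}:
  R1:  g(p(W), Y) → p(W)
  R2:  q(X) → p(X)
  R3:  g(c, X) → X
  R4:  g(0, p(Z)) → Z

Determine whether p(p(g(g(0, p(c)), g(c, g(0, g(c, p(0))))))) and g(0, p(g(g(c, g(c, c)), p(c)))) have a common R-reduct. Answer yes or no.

no — NF(t₁) = p(p(0)), NF(t₂) = p(c)

Reduce t₁ = p(p(g(g(0, p(c)), g(c, g(0, g(c, p(0))))))):
1. p(p(g(g(0, p(c)), g(c, g(0, g(c, p(0)))))))  →  p(p(g(c, g(c, g(0, g(c, p(0)))))))   [R4 at 1.1.1]
2. p(p(g(c, g(c, g(0, g(c, p(0)))))))  →  p(p(g(c, g(0, g(c, p(0))))))   [R3 at 1.1]
3. p(p(g(c, g(0, g(c, p(0))))))  →  p(p(g(0, g(c, p(0)))))   [R3 at 1.1]
4. p(p(g(0, g(c, p(0)))))  →  p(p(g(0, p(0))))   [R3 at 1.1.2]
5. p(p(g(0, p(0))))  →  p(p(0))   [R4 at 1.1]

Reduce t₂ = g(0, p(g(g(c, g(c, c)), p(c)))):
1. g(0, p(g(g(c, g(c, c)), p(c))))  →  g(g(c, g(c, c)), p(c))   [R4 at ε]
2. g(g(c, g(c, c)), p(c))  →  g(g(c, c), p(c))   [R3 at 1]
3. g(g(c, c), p(c))  →  g(c, p(c))   [R3 at 1]
4. g(c, p(c))  →  p(c)   [R3 at ε]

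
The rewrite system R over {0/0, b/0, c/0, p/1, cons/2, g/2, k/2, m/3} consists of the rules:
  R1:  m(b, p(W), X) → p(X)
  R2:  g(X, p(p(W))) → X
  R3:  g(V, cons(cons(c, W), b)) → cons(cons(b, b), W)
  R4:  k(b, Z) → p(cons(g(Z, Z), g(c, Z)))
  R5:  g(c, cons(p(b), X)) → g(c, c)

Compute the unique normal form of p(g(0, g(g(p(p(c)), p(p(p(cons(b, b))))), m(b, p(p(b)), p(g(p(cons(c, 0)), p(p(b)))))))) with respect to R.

p(0)

1. p(g(0, g(g(p(p(c)), p(p(p(cons(b, b))))), m(b, p(p(b)), p(g(p(cons(c, 0)), p(p(b))))))))  →  p(g(0, g(p(p(c)), m(b, p(p(b)), p(g(p(cons(c, 0)), p(p(b))))))))   [R2 at 1.2.1]
2. p(g(0, g(p(p(c)), m(b, p(p(b)), p(g(p(cons(c, 0)), p(p(b))))))))  →  p(g(0, g(p(p(c)), p(p(g(p(cons(c, 0)), p(p(b))))))))   [R1 at 1.2.2]
3. p(g(0, g(p(p(c)), p(p(g(p(cons(c, 0)), p(p(b))))))))  →  p(g(0, p(p(c))))   [R2 at 1.2]
4. p(g(0, p(p(c))))  →  p(0)   [R2 at 1]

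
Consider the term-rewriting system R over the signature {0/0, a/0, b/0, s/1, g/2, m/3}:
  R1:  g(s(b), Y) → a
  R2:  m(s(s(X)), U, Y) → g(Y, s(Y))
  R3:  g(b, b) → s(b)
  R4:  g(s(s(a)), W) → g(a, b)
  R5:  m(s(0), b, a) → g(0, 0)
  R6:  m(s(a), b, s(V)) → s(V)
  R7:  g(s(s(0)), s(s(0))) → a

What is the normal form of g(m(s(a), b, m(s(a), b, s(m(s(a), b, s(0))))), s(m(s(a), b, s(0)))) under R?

1. g(m(s(a), b, m(s(a), b, s(m(s(a), b, s(0))))), s(m(s(a), b, s(0))))  →  g(m(s(a), b, s(m(s(a), b, s(0)))), s(m(s(a), b, s(0))))   [R6 at 1.3]
2. g(m(s(a), b, s(m(s(a), b, s(0)))), s(m(s(a), b, s(0))))  →  g(s(m(s(a), b, s(0))), s(m(s(a), b, s(0))))   [R6 at 1]
3. g(s(m(s(a), b, s(0))), s(m(s(a), b, s(0))))  →  g(s(s(0)), s(m(s(a), b, s(0))))   [R6 at 1.1]
4. g(s(s(0)), s(m(s(a), b, s(0))))  →  g(s(s(0)), s(s(0)))   [R6 at 2.1]
5. g(s(s(0)), s(s(0)))  →  a   [R7 at ε]

a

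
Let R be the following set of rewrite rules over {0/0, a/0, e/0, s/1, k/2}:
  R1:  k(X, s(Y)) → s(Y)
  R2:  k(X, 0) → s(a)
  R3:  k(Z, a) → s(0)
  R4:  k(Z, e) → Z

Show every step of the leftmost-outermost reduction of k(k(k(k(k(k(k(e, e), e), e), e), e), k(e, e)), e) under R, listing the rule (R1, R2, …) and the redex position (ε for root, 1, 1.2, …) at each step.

e

1. k(k(k(k(k(k(k(e, e), e), e), e), e), k(e, e)), e)  →  k(k(k(k(k(k(e, e), e), e), e), e), k(e, e))   [R4 at ε]
2. k(k(k(k(k(k(e, e), e), e), e), e), k(e, e))  →  k(k(k(k(k(e, e), e), e), e), k(e, e))   [R4 at 1]
3. k(k(k(k(k(e, e), e), e), e), k(e, e))  →  k(k(k(k(e, e), e), e), k(e, e))   [R4 at 1]
4. k(k(k(k(e, e), e), e), k(e, e))  →  k(k(k(e, e), e), k(e, e))   [R4 at 1]
5. k(k(k(e, e), e), k(e, e))  →  k(k(e, e), k(e, e))   [R4 at 1]
6. k(k(e, e), k(e, e))  →  k(e, k(e, e))   [R4 at 1]
7. k(e, k(e, e))  →  k(e, e)   [R4 at 2]
8. k(e, e)  →  e   [R4 at ε]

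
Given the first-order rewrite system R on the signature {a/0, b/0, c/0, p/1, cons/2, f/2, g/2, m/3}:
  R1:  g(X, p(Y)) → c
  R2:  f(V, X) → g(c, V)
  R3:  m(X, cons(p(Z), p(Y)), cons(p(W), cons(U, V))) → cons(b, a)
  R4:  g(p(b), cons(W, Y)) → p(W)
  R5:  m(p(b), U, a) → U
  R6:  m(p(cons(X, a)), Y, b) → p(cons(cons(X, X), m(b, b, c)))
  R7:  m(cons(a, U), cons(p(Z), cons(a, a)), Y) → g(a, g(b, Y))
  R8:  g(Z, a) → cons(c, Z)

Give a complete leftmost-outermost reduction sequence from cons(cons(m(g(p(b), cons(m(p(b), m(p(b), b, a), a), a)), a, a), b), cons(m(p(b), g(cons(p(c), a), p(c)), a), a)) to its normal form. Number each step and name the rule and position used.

1. cons(cons(m(g(p(b), cons(m(p(b), m(p(b), b, a), a), a)), a, a), b), cons(m(p(b), g(cons(p(c), a), p(c)), a), a))  →  cons(cons(m(p(m(p(b), m(p(b), b, a), a)), a, a), b), cons(m(p(b), g(cons(p(c), a), p(c)), a), a))   [R4 at 1.1.1]
2. cons(cons(m(p(m(p(b), m(p(b), b, a), a)), a, a), b), cons(m(p(b), g(cons(p(c), a), p(c)), a), a))  →  cons(cons(m(p(m(p(b), b, a)), a, a), b), cons(m(p(b), g(cons(p(c), a), p(c)), a), a))   [R5 at 1.1.1.1]
3. cons(cons(m(p(m(p(b), b, a)), a, a), b), cons(m(p(b), g(cons(p(c), a), p(c)), a), a))  →  cons(cons(m(p(b), a, a), b), cons(m(p(b), g(cons(p(c), a), p(c)), a), a))   [R5 at 1.1.1.1]
4. cons(cons(m(p(b), a, a), b), cons(m(p(b), g(cons(p(c), a), p(c)), a), a))  →  cons(cons(a, b), cons(m(p(b), g(cons(p(c), a), p(c)), a), a))   [R5 at 1.1]
5. cons(cons(a, b), cons(m(p(b), g(cons(p(c), a), p(c)), a), a))  →  cons(cons(a, b), cons(g(cons(p(c), a), p(c)), a))   [R5 at 2.1]
6. cons(cons(a, b), cons(g(cons(p(c), a), p(c)), a))  →  cons(cons(a, b), cons(c, a))   [R1 at 2.1]

cons(cons(a, b), cons(c, a))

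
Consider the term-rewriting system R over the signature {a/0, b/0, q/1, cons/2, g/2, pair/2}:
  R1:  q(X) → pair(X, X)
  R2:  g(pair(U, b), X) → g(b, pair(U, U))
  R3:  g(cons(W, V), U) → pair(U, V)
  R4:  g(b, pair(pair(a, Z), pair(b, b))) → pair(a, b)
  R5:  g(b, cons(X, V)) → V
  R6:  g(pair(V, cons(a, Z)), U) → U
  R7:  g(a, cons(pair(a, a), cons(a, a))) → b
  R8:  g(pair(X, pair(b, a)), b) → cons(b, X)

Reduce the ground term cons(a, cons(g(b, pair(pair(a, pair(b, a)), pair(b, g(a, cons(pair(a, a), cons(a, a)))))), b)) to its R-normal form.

cons(a, cons(pair(a, b), b))

1. cons(a, cons(g(b, pair(pair(a, pair(b, a)), pair(b, g(a, cons(pair(a, a), cons(a, a)))))), b))  →  cons(a, cons(g(b, pair(pair(a, pair(b, a)), pair(b, b))), b))   [R7 at 2.1.2.2.2]
2. cons(a, cons(g(b, pair(pair(a, pair(b, a)), pair(b, b))), b))  →  cons(a, cons(pair(a, b), b))   [R4 at 2.1]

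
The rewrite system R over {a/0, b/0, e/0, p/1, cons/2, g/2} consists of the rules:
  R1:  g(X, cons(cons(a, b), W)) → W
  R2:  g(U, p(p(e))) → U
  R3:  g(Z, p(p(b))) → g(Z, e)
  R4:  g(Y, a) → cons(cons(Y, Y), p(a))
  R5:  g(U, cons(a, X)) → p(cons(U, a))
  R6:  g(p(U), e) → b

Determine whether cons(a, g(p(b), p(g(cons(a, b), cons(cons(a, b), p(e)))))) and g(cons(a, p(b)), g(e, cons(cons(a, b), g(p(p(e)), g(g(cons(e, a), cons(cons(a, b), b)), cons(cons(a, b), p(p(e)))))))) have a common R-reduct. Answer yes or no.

yes — NF(t₁) = cons(a, p(b)), NF(t₂) = cons(a, p(b))

Reduce t₁ = cons(a, g(p(b), p(g(cons(a, b), cons(cons(a, b), p(e)))))):
1. cons(a, g(p(b), p(g(cons(a, b), cons(cons(a, b), p(e))))))  →  cons(a, g(p(b), p(p(e))))   [R1 at 2.2.1]
2. cons(a, g(p(b), p(p(e))))  →  cons(a, p(b))   [R2 at 2]

Reduce t₂ = g(cons(a, p(b)), g(e, cons(cons(a, b), g(p(p(e)), g(g(cons(e, a), cons(cons(a, b), b)), cons(cons(a, b), p(p(e)))))))):
1. g(cons(a, p(b)), g(e, cons(cons(a, b), g(p(p(e)), g(g(cons(e, a), cons(cons(a, b), b)), cons(cons(a, b), p(p(e))))))))  →  g(cons(a, p(b)), g(p(p(e)), g(g(cons(e, a), cons(cons(a, b), b)), cons(cons(a, b), p(p(e))))))   [R1 at 2]
2. g(cons(a, p(b)), g(p(p(e)), g(g(cons(e, a), cons(cons(a, b), b)), cons(cons(a, b), p(p(e))))))  →  g(cons(a, p(b)), g(p(p(e)), p(p(e))))   [R1 at 2.2]
3. g(cons(a, p(b)), g(p(p(e)), p(p(e))))  →  g(cons(a, p(b)), p(p(e)))   [R2 at 2]
4. g(cons(a, p(b)), p(p(e)))  →  cons(a, p(b))   [R2 at ε]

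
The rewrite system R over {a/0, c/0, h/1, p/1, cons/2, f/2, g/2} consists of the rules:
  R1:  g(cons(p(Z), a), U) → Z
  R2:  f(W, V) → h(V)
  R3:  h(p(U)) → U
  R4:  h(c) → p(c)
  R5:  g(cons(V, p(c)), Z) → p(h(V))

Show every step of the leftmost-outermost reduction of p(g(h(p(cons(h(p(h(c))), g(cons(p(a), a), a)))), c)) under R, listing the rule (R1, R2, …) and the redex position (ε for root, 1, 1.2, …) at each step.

p(c)

1. p(g(h(p(cons(h(p(h(c))), g(cons(p(a), a), a)))), c))  →  p(g(cons(h(p(h(c))), g(cons(p(a), a), a)), c))   [R3 at 1.1]
2. p(g(cons(h(p(h(c))), g(cons(p(a), a), a)), c))  →  p(g(cons(h(c), g(cons(p(a), a), a)), c))   [R3 at 1.1.1]
3. p(g(cons(h(c), g(cons(p(a), a), a)), c))  →  p(g(cons(p(c), g(cons(p(a), a), a)), c))   [R4 at 1.1.1]
4. p(g(cons(p(c), g(cons(p(a), a), a)), c))  →  p(g(cons(p(c), a), c))   [R1 at 1.1.2]
5. p(g(cons(p(c), a), c))  →  p(c)   [R1 at 1]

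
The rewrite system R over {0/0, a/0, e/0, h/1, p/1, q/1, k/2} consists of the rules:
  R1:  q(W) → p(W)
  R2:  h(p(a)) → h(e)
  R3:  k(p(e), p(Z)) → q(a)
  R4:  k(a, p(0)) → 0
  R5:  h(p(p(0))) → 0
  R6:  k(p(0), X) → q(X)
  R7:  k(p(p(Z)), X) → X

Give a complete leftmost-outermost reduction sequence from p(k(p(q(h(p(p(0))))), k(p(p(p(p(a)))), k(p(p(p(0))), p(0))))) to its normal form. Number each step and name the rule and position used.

p(p(0))

1. p(k(p(q(h(p(p(0))))), k(p(p(p(p(a)))), k(p(p(p(0))), p(0)))))  →  p(k(p(p(h(p(p(0))))), k(p(p(p(p(a)))), k(p(p(p(0))), p(0)))))   [R1 at 1.1.1]
2. p(k(p(p(h(p(p(0))))), k(p(p(p(p(a)))), k(p(p(p(0))), p(0)))))  →  p(k(p(p(p(p(a)))), k(p(p(p(0))), p(0))))   [R7 at 1]
3. p(k(p(p(p(p(a)))), k(p(p(p(0))), p(0))))  →  p(k(p(p(p(0))), p(0)))   [R7 at 1]
4. p(k(p(p(p(0))), p(0)))  →  p(p(0))   [R7 at 1]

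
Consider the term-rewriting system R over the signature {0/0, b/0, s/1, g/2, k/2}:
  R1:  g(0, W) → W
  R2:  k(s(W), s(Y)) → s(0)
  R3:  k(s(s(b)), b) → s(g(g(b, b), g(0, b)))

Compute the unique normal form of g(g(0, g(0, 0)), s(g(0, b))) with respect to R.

s(b)

1. g(g(0, g(0, 0)), s(g(0, b)))  →  g(g(0, 0), s(g(0, b)))   [R1 at 1]
2. g(g(0, 0), s(g(0, b)))  →  g(0, s(g(0, b)))   [R1 at 1]
3. g(0, s(g(0, b)))  →  s(g(0, b))   [R1 at ε]
4. s(g(0, b))  →  s(b)   [R1 at 1]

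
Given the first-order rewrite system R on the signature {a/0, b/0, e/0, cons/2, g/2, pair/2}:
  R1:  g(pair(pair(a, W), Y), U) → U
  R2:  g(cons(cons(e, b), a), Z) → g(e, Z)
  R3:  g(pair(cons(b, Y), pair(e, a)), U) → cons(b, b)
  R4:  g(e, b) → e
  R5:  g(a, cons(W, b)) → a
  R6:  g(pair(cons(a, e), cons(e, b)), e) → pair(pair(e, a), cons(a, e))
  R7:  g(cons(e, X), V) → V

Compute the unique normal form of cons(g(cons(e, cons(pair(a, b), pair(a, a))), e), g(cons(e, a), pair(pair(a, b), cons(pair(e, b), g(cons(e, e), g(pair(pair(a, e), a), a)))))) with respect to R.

cons(e, pair(pair(a, b), cons(pair(e, b), a)))

1. cons(g(cons(e, cons(pair(a, b), pair(a, a))), e), g(cons(e, a), pair(pair(a, b), cons(pair(e, b), g(cons(e, e), g(pair(pair(a, e), a), a))))))  →  cons(e, g(cons(e, a), pair(pair(a, b), cons(pair(e, b), g(cons(e, e), g(pair(pair(a, e), a), a))))))   [R7 at 1]
2. cons(e, g(cons(e, a), pair(pair(a, b), cons(pair(e, b), g(cons(e, e), g(pair(pair(a, e), a), a))))))  →  cons(e, pair(pair(a, b), cons(pair(e, b), g(cons(e, e), g(pair(pair(a, e), a), a)))))   [R7 at 2]
3. cons(e, pair(pair(a, b), cons(pair(e, b), g(cons(e, e), g(pair(pair(a, e), a), a)))))  →  cons(e, pair(pair(a, b), cons(pair(e, b), g(pair(pair(a, e), a), a))))   [R7 at 2.2.2]
4. cons(e, pair(pair(a, b), cons(pair(e, b), g(pair(pair(a, e), a), a))))  →  cons(e, pair(pair(a, b), cons(pair(e, b), a)))   [R1 at 2.2.2]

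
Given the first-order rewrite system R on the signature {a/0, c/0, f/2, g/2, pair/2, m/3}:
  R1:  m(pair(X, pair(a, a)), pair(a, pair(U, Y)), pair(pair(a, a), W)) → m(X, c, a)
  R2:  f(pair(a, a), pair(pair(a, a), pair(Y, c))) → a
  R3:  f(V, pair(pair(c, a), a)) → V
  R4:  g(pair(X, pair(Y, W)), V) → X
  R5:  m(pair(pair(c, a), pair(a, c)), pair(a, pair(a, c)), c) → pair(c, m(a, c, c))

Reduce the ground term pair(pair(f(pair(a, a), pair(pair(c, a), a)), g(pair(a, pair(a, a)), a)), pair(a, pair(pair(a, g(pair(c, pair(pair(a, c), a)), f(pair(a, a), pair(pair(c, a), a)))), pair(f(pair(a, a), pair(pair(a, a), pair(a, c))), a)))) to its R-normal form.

1. pair(pair(f(pair(a, a), pair(pair(c, a), a)), g(pair(a, pair(a, a)), a)), pair(a, pair(pair(a, g(pair(c, pair(pair(a, c), a)), f(pair(a, a), pair(pair(c, a), a)))), pair(f(pair(a, a), pair(pair(a, a), pair(a, c))), a))))  →  pair(pair(pair(a, a), g(pair(a, pair(a, a)), a)), pair(a, pair(pair(a, g(pair(c, pair(pair(a, c), a)), f(pair(a, a), pair(pair(c, a), a)))), pair(f(pair(a, a), pair(pair(a, a), pair(a, c))), a))))   [R3 at 1.1]
2. pair(pair(pair(a, a), g(pair(a, pair(a, a)), a)), pair(a, pair(pair(a, g(pair(c, pair(pair(a, c), a)), f(pair(a, a), pair(pair(c, a), a)))), pair(f(pair(a, a), pair(pair(a, a), pair(a, c))), a))))  →  pair(pair(pair(a, a), a), pair(a, pair(pair(a, g(pair(c, pair(pair(a, c), a)), f(pair(a, a), pair(pair(c, a), a)))), pair(f(pair(a, a), pair(pair(a, a), pair(a, c))), a))))   [R4 at 1.2]
3. pair(pair(pair(a, a), a), pair(a, pair(pair(a, g(pair(c, pair(pair(a, c), a)), f(pair(a, a), pair(pair(c, a), a)))), pair(f(pair(a, a), pair(pair(a, a), pair(a, c))), a))))  →  pair(pair(pair(a, a), a), pair(a, pair(pair(a, c), pair(f(pair(a, a), pair(pair(a, a), pair(a, c))), a))))   [R4 at 2.2.1.2]
4. pair(pair(pair(a, a), a), pair(a, pair(pair(a, c), pair(f(pair(a, a), pair(pair(a, a), pair(a, c))), a))))  →  pair(pair(pair(a, a), a), pair(a, pair(pair(a, c), pair(a, a))))   [R2 at 2.2.2.1]

pair(pair(pair(a, a), a), pair(a, pair(pair(a, c), pair(a, a))))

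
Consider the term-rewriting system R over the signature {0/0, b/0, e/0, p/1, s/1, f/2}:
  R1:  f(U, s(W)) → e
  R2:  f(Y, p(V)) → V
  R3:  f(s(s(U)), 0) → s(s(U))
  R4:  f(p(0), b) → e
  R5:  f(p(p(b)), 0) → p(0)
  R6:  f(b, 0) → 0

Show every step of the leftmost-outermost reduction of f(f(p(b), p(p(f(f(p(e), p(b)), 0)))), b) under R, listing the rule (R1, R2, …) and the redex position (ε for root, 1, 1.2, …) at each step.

e

1. f(f(p(b), p(p(f(f(p(e), p(b)), 0)))), b)  →  f(p(f(f(p(e), p(b)), 0)), b)   [R2 at 1]
2. f(p(f(f(p(e), p(b)), 0)), b)  →  f(p(f(b, 0)), b)   [R2 at 1.1.1]
3. f(p(f(b, 0)), b)  →  f(p(0), b)   [R6 at 1.1]
4. f(p(0), b)  →  e   [R4 at ε]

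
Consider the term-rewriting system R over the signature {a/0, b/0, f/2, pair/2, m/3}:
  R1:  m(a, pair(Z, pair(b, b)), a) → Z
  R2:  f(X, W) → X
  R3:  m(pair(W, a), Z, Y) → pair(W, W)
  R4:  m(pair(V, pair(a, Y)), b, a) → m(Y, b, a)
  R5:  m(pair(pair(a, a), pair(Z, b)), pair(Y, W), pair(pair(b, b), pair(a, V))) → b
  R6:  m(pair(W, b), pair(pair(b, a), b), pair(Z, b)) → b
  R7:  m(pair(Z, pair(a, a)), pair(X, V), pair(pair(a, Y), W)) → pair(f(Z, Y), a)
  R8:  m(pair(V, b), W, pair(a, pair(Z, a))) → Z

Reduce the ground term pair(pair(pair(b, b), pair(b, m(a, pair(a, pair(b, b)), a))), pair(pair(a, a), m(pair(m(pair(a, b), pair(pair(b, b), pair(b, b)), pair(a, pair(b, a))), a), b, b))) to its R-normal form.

1. pair(pair(pair(b, b), pair(b, m(a, pair(a, pair(b, b)), a))), pair(pair(a, a), m(pair(m(pair(a, b), pair(pair(b, b), pair(b, b)), pair(a, pair(b, a))), a), b, b)))  →  pair(pair(pair(b, b), pair(b, a)), pair(pair(a, a), m(pair(m(pair(a, b), pair(pair(b, b), pair(b, b)), pair(a, pair(b, a))), a), b, b)))   [R1 at 1.2.2]
2. pair(pair(pair(b, b), pair(b, a)), pair(pair(a, a), m(pair(m(pair(a, b), pair(pair(b, b), pair(b, b)), pair(a, pair(b, a))), a), b, b)))  →  pair(pair(pair(b, b), pair(b, a)), pair(pair(a, a), pair(m(pair(a, b), pair(pair(b, b), pair(b, b)), pair(a, pair(b, a))), m(pair(a, b), pair(pair(b, b), pair(b, b)), pair(a, pair(b, a))))))   [R3 at 2.2]
3. pair(pair(pair(b, b), pair(b, a)), pair(pair(a, a), pair(m(pair(a, b), pair(pair(b, b), pair(b, b)), pair(a, pair(b, a))), m(pair(a, b), pair(pair(b, b), pair(b, b)), pair(a, pair(b, a))))))  →  pair(pair(pair(b, b), pair(b, a)), pair(pair(a, a), pair(b, m(pair(a, b), pair(pair(b, b), pair(b, b)), pair(a, pair(b, a))))))   [R8 at 2.2.1]
4. pair(pair(pair(b, b), pair(b, a)), pair(pair(a, a), pair(b, m(pair(a, b), pair(pair(b, b), pair(b, b)), pair(a, pair(b, a))))))  →  pair(pair(pair(b, b), pair(b, a)), pair(pair(a, a), pair(b, b)))   [R8 at 2.2.2]

pair(pair(pair(b, b), pair(b, a)), pair(pair(a, a), pair(b, b)))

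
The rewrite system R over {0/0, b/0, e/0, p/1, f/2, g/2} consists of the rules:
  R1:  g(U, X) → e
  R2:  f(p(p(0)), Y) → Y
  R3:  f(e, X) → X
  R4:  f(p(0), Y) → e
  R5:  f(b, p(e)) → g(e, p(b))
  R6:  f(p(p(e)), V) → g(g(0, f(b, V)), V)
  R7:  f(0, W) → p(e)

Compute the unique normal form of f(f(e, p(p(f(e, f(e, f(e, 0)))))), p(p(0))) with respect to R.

1. f(f(e, p(p(f(e, f(e, f(e, 0)))))), p(p(0)))  →  f(p(p(f(e, f(e, f(e, 0))))), p(p(0)))   [R3 at 1]
2. f(p(p(f(e, f(e, f(e, 0))))), p(p(0)))  →  f(p(p(f(e, f(e, 0)))), p(p(0)))   [R3 at 1.1.1]
3. f(p(p(f(e, f(e, 0)))), p(p(0)))  →  f(p(p(f(e, 0))), p(p(0)))   [R3 at 1.1.1]
4. f(p(p(f(e, 0))), p(p(0)))  →  f(p(p(0)), p(p(0)))   [R3 at 1.1.1]
5. f(p(p(0)), p(p(0)))  →  p(p(0))   [R2 at ε]

p(p(0))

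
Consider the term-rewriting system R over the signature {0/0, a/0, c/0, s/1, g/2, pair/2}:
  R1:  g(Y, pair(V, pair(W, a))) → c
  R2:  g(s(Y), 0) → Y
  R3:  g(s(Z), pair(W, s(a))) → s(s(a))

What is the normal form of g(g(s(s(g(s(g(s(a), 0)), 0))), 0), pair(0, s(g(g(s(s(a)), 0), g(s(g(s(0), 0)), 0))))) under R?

1. g(g(s(s(g(s(g(s(a), 0)), 0))), 0), pair(0, s(g(g(s(s(a)), 0), g(s(g(s(0), 0)), 0)))))  →  g(s(g(s(g(s(a), 0)), 0)), pair(0, s(g(g(s(s(a)), 0), g(s(g(s(0), 0)), 0)))))   [R2 at 1]
2. g(s(g(s(g(s(a), 0)), 0)), pair(0, s(g(g(s(s(a)), 0), g(s(g(s(0), 0)), 0)))))  →  g(s(g(s(a), 0)), pair(0, s(g(g(s(s(a)), 0), g(s(g(s(0), 0)), 0)))))   [R2 at 1.1]
3. g(s(g(s(a), 0)), pair(0, s(g(g(s(s(a)), 0), g(s(g(s(0), 0)), 0)))))  →  g(s(a), pair(0, s(g(g(s(s(a)), 0), g(s(g(s(0), 0)), 0)))))   [R2 at 1.1]
4. g(s(a), pair(0, s(g(g(s(s(a)), 0), g(s(g(s(0), 0)), 0)))))  →  g(s(a), pair(0, s(g(s(a), g(s(g(s(0), 0)), 0)))))   [R2 at 2.2.1.1]
5. g(s(a), pair(0, s(g(s(a), g(s(g(s(0), 0)), 0)))))  →  g(s(a), pair(0, s(g(s(a), g(s(0), 0)))))   [R2 at 2.2.1.2]
6. g(s(a), pair(0, s(g(s(a), g(s(0), 0)))))  →  g(s(a), pair(0, s(g(s(a), 0))))   [R2 at 2.2.1.2]
7. g(s(a), pair(0, s(g(s(a), 0))))  →  g(s(a), pair(0, s(a)))   [R2 at 2.2.1]
8. g(s(a), pair(0, s(a)))  →  s(s(a))   [R3 at ε]

s(s(a))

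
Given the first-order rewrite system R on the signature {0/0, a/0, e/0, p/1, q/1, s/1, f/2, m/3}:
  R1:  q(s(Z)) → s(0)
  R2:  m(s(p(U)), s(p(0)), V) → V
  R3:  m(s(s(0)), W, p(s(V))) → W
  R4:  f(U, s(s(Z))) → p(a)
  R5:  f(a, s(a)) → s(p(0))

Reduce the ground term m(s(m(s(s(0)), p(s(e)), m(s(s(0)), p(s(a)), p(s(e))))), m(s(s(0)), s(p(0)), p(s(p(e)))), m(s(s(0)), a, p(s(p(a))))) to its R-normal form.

1. m(s(m(s(s(0)), p(s(e)), m(s(s(0)), p(s(a)), p(s(e))))), m(s(s(0)), s(p(0)), p(s(p(e)))), m(s(s(0)), a, p(s(p(a)))))  →  m(s(m(s(s(0)), p(s(e)), p(s(a)))), m(s(s(0)), s(p(0)), p(s(p(e)))), m(s(s(0)), a, p(s(p(a)))))   [R3 at 1.1.3]
2. m(s(m(s(s(0)), p(s(e)), p(s(a)))), m(s(s(0)), s(p(0)), p(s(p(e)))), m(s(s(0)), a, p(s(p(a)))))  →  m(s(p(s(e))), m(s(s(0)), s(p(0)), p(s(p(e)))), m(s(s(0)), a, p(s(p(a)))))   [R3 at 1.1]
3. m(s(p(s(e))), m(s(s(0)), s(p(0)), p(s(p(e)))), m(s(s(0)), a, p(s(p(a)))))  →  m(s(p(s(e))), s(p(0)), m(s(s(0)), a, p(s(p(a)))))   [R3 at 2]
4. m(s(p(s(e))), s(p(0)), m(s(s(0)), a, p(s(p(a)))))  →  m(s(s(0)), a, p(s(p(a))))   [R2 at ε]
5. m(s(s(0)), a, p(s(p(a))))  →  a   [R3 at ε]

a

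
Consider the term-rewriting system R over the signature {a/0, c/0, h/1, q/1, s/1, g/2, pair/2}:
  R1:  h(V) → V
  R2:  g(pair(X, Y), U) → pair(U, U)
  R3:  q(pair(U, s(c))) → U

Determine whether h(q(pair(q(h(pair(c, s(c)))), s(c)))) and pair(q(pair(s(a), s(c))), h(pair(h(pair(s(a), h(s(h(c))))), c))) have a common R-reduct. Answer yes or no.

no — NF(t₁) = c, NF(t₂) = pair(s(a), pair(pair(s(a), s(c)), c))

Reduce t₁ = h(q(pair(q(h(pair(c, s(c)))), s(c)))):
1. h(q(pair(q(h(pair(c, s(c)))), s(c))))  →  q(pair(q(h(pair(c, s(c)))), s(c)))   [R1 at ε]
2. q(pair(q(h(pair(c, s(c)))), s(c)))  →  q(h(pair(c, s(c))))   [R3 at ε]
3. q(h(pair(c, s(c))))  →  q(pair(c, s(c)))   [R1 at 1]
4. q(pair(c, s(c)))  →  c   [R3 at ε]

Reduce t₂ = pair(q(pair(s(a), s(c))), h(pair(h(pair(s(a), h(s(h(c))))), c))):
1. pair(q(pair(s(a), s(c))), h(pair(h(pair(s(a), h(s(h(c))))), c)))  →  pair(s(a), h(pair(h(pair(s(a), h(s(h(c))))), c)))   [R3 at 1]
2. pair(s(a), h(pair(h(pair(s(a), h(s(h(c))))), c)))  →  pair(s(a), pair(h(pair(s(a), h(s(h(c))))), c))   [R1 at 2]
3. pair(s(a), pair(h(pair(s(a), h(s(h(c))))), c))  →  pair(s(a), pair(pair(s(a), h(s(h(c)))), c))   [R1 at 2.1]
4. pair(s(a), pair(pair(s(a), h(s(h(c)))), c))  →  pair(s(a), pair(pair(s(a), s(h(c))), c))   [R1 at 2.1.2]
5. pair(s(a), pair(pair(s(a), s(h(c))), c))  →  pair(s(a), pair(pair(s(a), s(c)), c))   [R1 at 2.1.2.1]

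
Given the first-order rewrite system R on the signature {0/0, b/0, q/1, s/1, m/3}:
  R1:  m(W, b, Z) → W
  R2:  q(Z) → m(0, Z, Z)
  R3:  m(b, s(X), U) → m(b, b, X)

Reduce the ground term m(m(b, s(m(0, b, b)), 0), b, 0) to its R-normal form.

b

1. m(m(b, s(m(0, b, b)), 0), b, 0)  →  m(b, s(m(0, b, b)), 0)   [R1 at ε]
2. m(b, s(m(0, b, b)), 0)  →  m(b, b, m(0, b, b))   [R3 at ε]
3. m(b, b, m(0, b, b))  →  b   [R1 at ε]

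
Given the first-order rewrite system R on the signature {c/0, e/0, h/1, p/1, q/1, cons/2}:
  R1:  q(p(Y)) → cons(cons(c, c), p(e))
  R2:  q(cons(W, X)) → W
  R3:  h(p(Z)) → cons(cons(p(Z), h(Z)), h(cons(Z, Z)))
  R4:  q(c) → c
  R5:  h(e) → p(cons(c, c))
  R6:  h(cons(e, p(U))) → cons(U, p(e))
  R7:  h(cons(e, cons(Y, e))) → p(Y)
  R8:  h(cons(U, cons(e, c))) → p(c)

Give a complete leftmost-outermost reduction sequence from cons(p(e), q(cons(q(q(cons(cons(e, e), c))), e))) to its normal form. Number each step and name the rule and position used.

cons(p(e), e)

1. cons(p(e), q(cons(q(q(cons(cons(e, e), c))), e)))  →  cons(p(e), q(q(cons(cons(e, e), c))))   [R2 at 2]
2. cons(p(e), q(q(cons(cons(e, e), c))))  →  cons(p(e), q(cons(e, e)))   [R2 at 2.1]
3. cons(p(e), q(cons(e, e)))  →  cons(p(e), e)   [R2 at 2]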